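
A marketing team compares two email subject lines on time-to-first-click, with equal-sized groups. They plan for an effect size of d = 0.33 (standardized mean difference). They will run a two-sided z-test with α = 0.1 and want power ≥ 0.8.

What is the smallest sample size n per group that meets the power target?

n = 114 per group

For power 0.8 need Φ(δ − z_{0.05}) = 0.8, so δ = z_{0.05} + z_{0.20} = 1.645 + 0.842 = 2.486.
(For δ > 0 the lower-tail rejection region contributes negligibly to power, so the one-term inversion is standard.)
δ = d·√(n/2) ⇒ n = 2(δ/d)² = 2 × (2.486 / 0.33)² = 113.55.
Round up to the next whole unit.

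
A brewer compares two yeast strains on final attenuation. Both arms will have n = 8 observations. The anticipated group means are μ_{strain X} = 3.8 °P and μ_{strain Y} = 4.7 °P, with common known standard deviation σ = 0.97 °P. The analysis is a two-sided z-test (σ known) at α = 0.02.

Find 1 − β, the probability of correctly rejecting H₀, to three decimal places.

Standardized effect: d = |μ_{strain X} − μ_{strain Y}| / σ = |3.8 − 4.7| / 0.97 = 0.9278
Noncentrality parameter: δ = d·√(n/2) = 0.9278 × √(8/2) = 1.8557
Two-sided α = 0.02 → critical value z_{0.01} = 2.326.
Power = Φ(δ − 2.326) + Φ(−δ − 2.326) = Φ(-0.471) + Φ(-4.182) = 0.3189 + 0.0000 = 0.3189.

Power ≈ 0.319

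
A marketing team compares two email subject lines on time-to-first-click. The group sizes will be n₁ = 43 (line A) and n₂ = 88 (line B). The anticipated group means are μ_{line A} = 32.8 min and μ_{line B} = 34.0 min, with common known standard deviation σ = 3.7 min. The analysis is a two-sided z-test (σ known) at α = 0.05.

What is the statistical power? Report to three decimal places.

Standardized effect: d = |μ_{line A} − μ_{line B}| / σ = |32.8 − 34.0| / 3.7 = 0.3243
Noncentrality parameter: δ = d / √(1/n₁ + 1/n₂) = 0.3243 / √(1/43 + 1/88) = 1.7431
Critical value for a two-sided test at α = 0.05: z_{α/2} = 1.960.
Power = Φ(δ − 1.960) + Φ(−δ − 1.960) = Φ(-0.217) + Φ(-3.703) = 0.4142 + 0.0001 = 0.4143.

Power ≈ 0.414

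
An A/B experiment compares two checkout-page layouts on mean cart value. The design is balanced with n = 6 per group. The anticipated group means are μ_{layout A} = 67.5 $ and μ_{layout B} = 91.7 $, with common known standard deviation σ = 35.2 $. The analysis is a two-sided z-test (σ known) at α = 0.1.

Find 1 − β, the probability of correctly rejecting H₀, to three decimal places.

Power ≈ 0.327

Standardized effect: d = |μ_{layout A} − μ_{layout B}| / σ = |67.5 − 91.7| / 35.2 = 0.6875
Noncentrality parameter: δ = d·√(n/2) = 0.6875 × √(6/2) = 1.1908
Critical value for a two-sided test at α = 0.1: z_{α/2} = 1.645.
Power = Φ(δ − 1.645) + Φ(−δ − 1.645) = Φ(-0.454) + Φ(-2.836) = 0.3249 + 0.0023 = 0.3272.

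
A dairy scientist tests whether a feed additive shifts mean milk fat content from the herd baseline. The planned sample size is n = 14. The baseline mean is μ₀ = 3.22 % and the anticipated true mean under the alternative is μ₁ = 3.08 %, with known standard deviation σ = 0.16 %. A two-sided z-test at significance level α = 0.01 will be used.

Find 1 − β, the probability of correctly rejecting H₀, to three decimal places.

Power ≈ 0.757

Standardized effect: d = |μ₁ − μ₀| / σ = |3.08 − 3.22| / 0.16 = 0.8750
Noncentrality parameter: δ = d·√n = 0.8750 × √14 = 3.2740
Two-sided α = 0.01 → critical value z_{0.005} = 2.576.
Power = Φ(δ − 2.576) + Φ(−δ − 2.576) = Φ(0.698) + Φ(-5.850) = 0.7574 + 0.0000 = 0.7574.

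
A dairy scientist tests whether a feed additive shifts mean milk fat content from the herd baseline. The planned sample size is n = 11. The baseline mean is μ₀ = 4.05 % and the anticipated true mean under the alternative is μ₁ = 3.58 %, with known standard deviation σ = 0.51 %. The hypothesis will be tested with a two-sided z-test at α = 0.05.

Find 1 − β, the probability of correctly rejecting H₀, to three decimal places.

Power ≈ 0.864

Standardized effect: d = |μ₁ − μ₀| / σ = |3.58 − 4.05| / 0.51 = 0.9216
Noncentrality parameter: δ = d·√n = 0.9216 × √11 = 3.0565
Critical value for a two-sided test at α = 0.05: z_{α/2} = 1.960.
Power = Φ(δ − 1.960) + Φ(−δ − 1.960) = Φ(1.097) + Φ(-5.016) = 0.8636 + 0.0000 = 0.8636.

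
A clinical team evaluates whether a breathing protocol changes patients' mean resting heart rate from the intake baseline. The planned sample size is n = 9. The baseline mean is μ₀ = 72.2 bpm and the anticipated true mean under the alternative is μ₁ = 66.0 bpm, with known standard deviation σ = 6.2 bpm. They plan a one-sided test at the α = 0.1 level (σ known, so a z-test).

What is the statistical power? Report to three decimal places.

Standardized effect: d = |μ₁ − μ₀| / σ = |66.0 − 72.2| / 6.2 = 1.0000
Noncentrality parameter: δ = d·√n = 1.0000 × √9 = 3.0000
Critical value for a one-sided test at α = 0.1: z_α = 1.282.
Power = Φ(δ − 1.282) = Φ(1.718) = 0.9571.

Power ≈ 0.957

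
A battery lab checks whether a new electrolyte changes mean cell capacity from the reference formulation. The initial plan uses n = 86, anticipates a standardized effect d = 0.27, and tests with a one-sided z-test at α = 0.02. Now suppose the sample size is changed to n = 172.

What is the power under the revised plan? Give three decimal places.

Power ≈ 0.932

With n = 172: δ = d·√n = 0.27 × √172 = 3.5410. Critical value z_{0.02} = 2.054.
Revised power = P(Z > 2.054 − δ) = Φ(1.487) = 0.9315.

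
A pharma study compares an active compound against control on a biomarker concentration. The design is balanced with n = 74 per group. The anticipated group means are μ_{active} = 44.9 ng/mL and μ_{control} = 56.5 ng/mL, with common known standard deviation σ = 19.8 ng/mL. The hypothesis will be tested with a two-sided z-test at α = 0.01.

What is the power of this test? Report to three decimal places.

Power ≈ 0.838

Standardized effect: d = |μ_{active} − μ_{control}| / σ = |44.9 − 56.5| / 19.8 = 0.5859
Noncentrality parameter: δ = d·√(n/2) = 0.5859 × √(74/2) = 3.5636
Two-sided α = 0.01 → critical value z_{0.005} = 2.576.
Power = Φ(δ − 2.576) + Φ(−δ − 2.576) = Φ(0.988) + Φ(-6.139) = 0.8384 + 0.0000 = 0.8384.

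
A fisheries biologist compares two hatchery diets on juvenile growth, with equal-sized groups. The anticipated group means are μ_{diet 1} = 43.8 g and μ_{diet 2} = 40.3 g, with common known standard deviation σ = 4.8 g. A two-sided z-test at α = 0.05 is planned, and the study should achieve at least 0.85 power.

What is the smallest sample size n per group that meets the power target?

Standardized effect: d = |μ_{diet 1} − μ_{diet 2}| / σ = |43.8 − 40.3| / 4.8 = 0.7292
Set Φ(δ − 1.960) = 0.85; then δ − 1.960 = Φ⁻¹(0.85) = 1.036, giving δ = 2.996.
(For δ > 0 the lower-tail rejection region contributes negligibly to power, so the one-term inversion is standard.)
δ = d·√(n/2) ⇒ n = 2(δ/d)² = 2 × (2.996 / 0.7292)² = 33.77.
Round up to the next whole unit.

n = 34 per group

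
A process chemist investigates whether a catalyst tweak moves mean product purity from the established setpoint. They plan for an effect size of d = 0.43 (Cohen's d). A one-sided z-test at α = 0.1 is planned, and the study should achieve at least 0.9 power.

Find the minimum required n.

For power 0.9 need Φ(δ − z_{0.1}) = 0.9, so δ = z_{0.1} + z_{0.10} = 1.282 + 1.282 = 2.563.
δ = d·√n ⇒ n = (δ/d)² = (2.563 / 0.43)² = 35.53.
Rounding up, n = 36.

n = 36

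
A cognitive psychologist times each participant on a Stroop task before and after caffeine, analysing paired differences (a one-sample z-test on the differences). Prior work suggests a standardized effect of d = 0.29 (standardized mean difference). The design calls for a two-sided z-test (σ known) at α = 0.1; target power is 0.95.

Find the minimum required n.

n = 129

Set Φ(δ − 1.645) = 0.95; then δ − 1.645 = Φ⁻¹(0.95) = 1.645, giving δ = 3.290.
(The Φ(−δ − z_{α/2}) term is vanishingly small for δ > 0 and is dropped in the standard sample-size formula.)
δ = d·√n ⇒ n = (δ/d)² = (3.290 / 0.29)² = 128.68.
Round up to the next whole unit.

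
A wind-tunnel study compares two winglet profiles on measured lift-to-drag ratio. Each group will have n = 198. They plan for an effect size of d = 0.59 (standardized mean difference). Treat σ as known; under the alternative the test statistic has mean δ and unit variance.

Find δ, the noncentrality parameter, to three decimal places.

δ ≈ 5.870

The noncentrality parameter scales effect size by the design's sample-size factor: δ = d·√(n/2) = 0.59 × √(198/2) = 5.8704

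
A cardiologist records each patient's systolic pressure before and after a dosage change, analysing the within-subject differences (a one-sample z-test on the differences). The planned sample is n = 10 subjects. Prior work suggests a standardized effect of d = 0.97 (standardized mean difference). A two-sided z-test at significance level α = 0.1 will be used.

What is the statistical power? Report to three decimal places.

Noncentrality parameter: λ = d·√n = 0.97 × √10 = 3.0674
Two-sided α = 0.1 → critical value z_{0.05} = 1.645.
Power = Φ(λ − 1.645) + Φ(−λ − 1.645) = Φ(1.423) + Φ(-4.712) = 0.9226 + 0.0000 = 0.9226.

Power ≈ 0.923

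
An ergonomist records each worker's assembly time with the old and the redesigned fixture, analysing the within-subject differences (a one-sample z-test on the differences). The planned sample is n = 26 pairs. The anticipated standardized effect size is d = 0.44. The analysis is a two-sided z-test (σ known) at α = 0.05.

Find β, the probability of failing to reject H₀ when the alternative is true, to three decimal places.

β ≈ 0.388

Noncentrality parameter: δ = d·√n = 0.44 × √26 = 2.2436
Critical value for a two-sided test at α = 0.05: z_{α/2} = 1.960.
Power = Φ(δ − 1.960) + Φ(−δ − 1.960) = Φ(0.284) + Φ(-4.204) = 0.6116 + 0.0000 = 0.6117.
Type II error: β = 1 − power = 1 − 0.6117 = 0.3883.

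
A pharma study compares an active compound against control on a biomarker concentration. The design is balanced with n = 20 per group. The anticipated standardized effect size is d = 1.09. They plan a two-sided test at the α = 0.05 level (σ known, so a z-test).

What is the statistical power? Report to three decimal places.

Power ≈ 0.931

Noncentrality parameter: λ = d·√(n/2) = 1.09 × √(20/2) = 3.4469
Critical value for a two-sided test at α = 0.05: z_{α/2} = 1.960.
Power = Φ(λ − 1.960) + Φ(−λ − 1.960) = Φ(1.487) + Φ(-5.407) = 0.9315 + 0.0000 = 0.9315.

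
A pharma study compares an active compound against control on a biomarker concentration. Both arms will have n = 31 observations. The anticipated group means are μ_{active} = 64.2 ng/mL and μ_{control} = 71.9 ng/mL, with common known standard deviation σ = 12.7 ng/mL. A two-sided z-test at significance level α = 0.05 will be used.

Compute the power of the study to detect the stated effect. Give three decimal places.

Standardized effect: d = |μ_{active} − μ_{control}| / σ = |64.2 − 71.9| / 12.7 = 0.6063
Noncentrality parameter: δ = d·√(n/2) = 0.6063 × √(31/2) = 2.3870
Two-sided α = 0.05 → critical value z_{0.025} = 1.960.
Power = Φ(δ − 1.960) + Φ(−δ − 1.960) = Φ(0.427) + Φ(-4.347) = 0.6653 + 0.0000 = 0.6653.

Power ≈ 0.665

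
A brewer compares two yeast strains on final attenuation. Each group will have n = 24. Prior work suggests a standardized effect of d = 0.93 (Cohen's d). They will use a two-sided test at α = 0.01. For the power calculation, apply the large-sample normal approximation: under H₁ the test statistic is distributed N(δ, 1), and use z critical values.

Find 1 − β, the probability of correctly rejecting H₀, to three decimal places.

Noncentrality parameter: δ = d·√(n/2) = 0.93 × √(24/2) = 3.2216
Two-sided α = 0.01 → critical value z_{0.005} = 2.576.
Power = Φ(δ − 2.576) + Φ(−δ − 2.576) = Φ(0.646) + Φ(-5.797) = 0.7408 + 0.0000 = 0.7408.

Power ≈ 0.741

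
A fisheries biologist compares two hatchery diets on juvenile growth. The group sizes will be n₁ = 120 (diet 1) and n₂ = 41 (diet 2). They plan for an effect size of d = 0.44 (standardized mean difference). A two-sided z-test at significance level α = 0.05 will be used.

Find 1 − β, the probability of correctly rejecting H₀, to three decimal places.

Power ≈ 0.682

Noncentrality parameter: λ = d / √(1/n₁ + 1/n₂) = 0.44 / √(1/120 + 1/41) = 2.4323
Critical value for a two-sided test at α = 0.05: z_{α/2} = 1.960.
Power = Φ(λ − 1.960) + Φ(−λ − 1.960) = Φ(0.472) + Φ(-4.392) = 0.6817 + 0.0000 = 0.6817.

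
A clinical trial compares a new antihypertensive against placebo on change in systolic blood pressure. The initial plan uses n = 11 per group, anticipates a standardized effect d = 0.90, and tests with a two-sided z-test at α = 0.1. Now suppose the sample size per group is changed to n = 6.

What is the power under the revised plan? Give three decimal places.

With n = 6 per group: δ = d·√(n/2) = 0.90 × √(6/2) = 1.5588. Critical value z_{0.05} = 1.645.
Revised power = Φ(δ − 1.645) + Φ(−δ − 1.645) = Φ(-0.086) + Φ(-3.204) = 0.4657 + 0.0007 = 0.4664.

Power ≈ 0.466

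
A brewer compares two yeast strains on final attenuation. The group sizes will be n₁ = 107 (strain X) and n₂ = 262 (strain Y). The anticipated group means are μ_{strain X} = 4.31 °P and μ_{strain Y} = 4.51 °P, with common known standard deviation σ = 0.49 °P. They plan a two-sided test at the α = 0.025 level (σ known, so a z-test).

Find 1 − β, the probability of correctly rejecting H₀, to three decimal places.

Power ≈ 0.906

Standardized effect: d = |μ_{strain X} − μ_{strain Y}| / σ = |4.31 − 4.51| / 0.49 = 0.4082
Noncentrality parameter: δ = d / √(1/n₁ + 1/n₂) = 0.4082 / √(1/107 + 1/262) = 3.5577
Critical value for a two-sided test at α = 0.025: z_{α/2} = 2.241.
Power = Φ(δ − 2.241) + Φ(−δ − 2.241) = Φ(1.316) + Φ(-5.799) = 0.9060 + 0.0000 = 0.9060.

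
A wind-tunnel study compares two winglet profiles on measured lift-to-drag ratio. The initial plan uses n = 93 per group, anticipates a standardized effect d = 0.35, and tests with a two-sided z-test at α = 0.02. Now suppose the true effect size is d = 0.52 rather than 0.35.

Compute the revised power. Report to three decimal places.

With d = 0.52: δ = d·√(n/2) = 0.52 × √(93/2) = 3.5459. Critical value z_{0.01} = 2.326.
Revised power = Φ(δ − 2.326) + Φ(−δ − 2.326) = Φ(1.220) + Φ(-5.872) = 0.8887 + 0.0000 = 0.8887.

Power ≈ 0.889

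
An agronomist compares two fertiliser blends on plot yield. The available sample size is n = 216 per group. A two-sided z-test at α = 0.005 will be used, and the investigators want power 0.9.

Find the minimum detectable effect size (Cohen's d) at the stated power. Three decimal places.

d ≈ 0.393

Need Φ(δ − 2.807) = 0.9, so δ = 2.807 + 1.282 = 4.089.
(Lower-tail contribution to power is negligible for δ > 0.)
δ = d·√(n/2) ⇒ d = δ/√(n/2) = 4.089/√(216/2) = 0.3934.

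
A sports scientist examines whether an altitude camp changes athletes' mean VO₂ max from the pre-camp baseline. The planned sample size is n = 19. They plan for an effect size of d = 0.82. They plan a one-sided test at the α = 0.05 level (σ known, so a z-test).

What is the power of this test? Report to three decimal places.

Power ≈ 0.973

Noncentrality parameter: δ = d·√n = 0.82 × √19 = 3.5743
One-sided α = 0.05 → critical value z_{0.05} = 1.645.
Power = Φ(δ − 1.645) = Φ(1.929) = 0.9732.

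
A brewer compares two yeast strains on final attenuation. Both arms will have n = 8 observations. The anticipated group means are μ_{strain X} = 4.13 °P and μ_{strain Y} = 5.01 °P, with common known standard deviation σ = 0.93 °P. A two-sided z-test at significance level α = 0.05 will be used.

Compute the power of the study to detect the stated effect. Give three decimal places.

Power ≈ 0.473

Standardized effect: d = |μ_{strain X} − μ_{strain Y}| / σ = |4.13 − 5.01| / 0.93 = 0.9462
Noncentrality parameter: δ = d·√(n/2) = 0.9462 × √(8/2) = 1.8925
Critical value for a two-sided test at α = 0.05: z_{α/2} = 1.960.
Power = Φ(δ − 1.960) + Φ(−δ − 1.960) = Φ(-0.067) + Φ(-3.852) = 0.4731 + 0.0001 = 0.4732.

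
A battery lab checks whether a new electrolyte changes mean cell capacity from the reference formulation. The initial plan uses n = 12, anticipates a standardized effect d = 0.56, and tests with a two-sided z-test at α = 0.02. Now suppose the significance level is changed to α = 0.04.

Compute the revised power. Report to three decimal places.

δ = d·√n = 0.56 × √12 = 1.9399 (unchanged). New critical value: z_{0.02} = 2.054.
Revised power = Φ(δ − 2.054) + Φ(−δ − 2.054) = Φ(-0.114) + Φ(-3.994) = 0.4547 + 0.0000 = 0.4547.

Power ≈ 0.455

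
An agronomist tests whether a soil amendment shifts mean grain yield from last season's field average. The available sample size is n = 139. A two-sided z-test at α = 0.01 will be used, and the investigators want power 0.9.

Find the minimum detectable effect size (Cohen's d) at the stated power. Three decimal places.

Required noncentrality: δ = z_{0.005} + z_{0.10} = 2.576 + 1.282 = 3.857.
(The second rejection-region term Φ(−δ − z_{α/2}) is negligible and dropped.)
δ = d·√n ⇒ d = δ/√n = 3.857/√139 = 0.3272.

d ≈ 0.327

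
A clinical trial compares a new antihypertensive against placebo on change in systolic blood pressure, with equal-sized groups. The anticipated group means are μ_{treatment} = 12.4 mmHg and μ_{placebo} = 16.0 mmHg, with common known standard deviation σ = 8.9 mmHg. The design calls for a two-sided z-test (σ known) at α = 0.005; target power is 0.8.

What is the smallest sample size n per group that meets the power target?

n = 163 per group

Standardized effect: d = |μ_{treatment} − μ_{placebo}| / σ = |12.4 − 16.0| / 8.9 = 0.4045
For power 0.8 need Φ(δ − z_{0.0025}) = 0.8, so δ = z_{0.0025} + z_{0.20} = 2.807 + 0.842 = 3.649.
(The Φ(−δ − z_{α/2}) term is vanishingly small for δ > 0 and is dropped in the standard sample-size formula.)
δ = d·√(n/2) ⇒ n = 2(δ/d)² = 2 × (3.649 / 0.4045)² = 162.73.
Rounding up, n = 163 per group.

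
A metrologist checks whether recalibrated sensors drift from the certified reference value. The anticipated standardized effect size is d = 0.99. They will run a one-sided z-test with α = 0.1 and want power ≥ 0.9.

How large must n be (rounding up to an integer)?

For power 0.9 need Φ(δ − z_{0.1}) = 0.9, so δ = z_{0.1} + z_{0.10} = 1.282 + 1.282 = 2.563.
δ = d·√n ⇒ n = (δ/d)² = (2.563 / 0.99)² = 6.70.
Rounding up, n = 7.

n = 7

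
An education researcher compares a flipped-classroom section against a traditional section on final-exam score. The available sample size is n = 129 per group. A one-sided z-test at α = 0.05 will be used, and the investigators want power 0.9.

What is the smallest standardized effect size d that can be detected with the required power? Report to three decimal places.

Required noncentrality: δ = z_{0.05} + z_{0.10} = 1.645 + 1.282 = 2.926.
δ = d·√(n/2) ⇒ d = δ/√(n/2) = 2.926/√(129/2) = 0.3644.

d ≈ 0.364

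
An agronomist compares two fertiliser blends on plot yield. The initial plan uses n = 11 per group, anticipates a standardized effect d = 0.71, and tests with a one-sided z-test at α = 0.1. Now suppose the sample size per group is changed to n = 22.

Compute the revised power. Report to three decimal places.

Power ≈ 0.858

With n = 22 per group: δ = d·√(n/2) = 0.71 × √(22/2) = 2.3548. Critical value z_{0.1} = 1.282.
Revised power = Φ(δ − 1.282) = Φ(1.073) = 0.8584.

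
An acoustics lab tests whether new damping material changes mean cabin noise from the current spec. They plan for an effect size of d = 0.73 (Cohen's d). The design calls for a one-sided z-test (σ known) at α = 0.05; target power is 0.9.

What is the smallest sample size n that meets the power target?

For power 0.9 need Φ(δ − z_{0.05}) = 0.9, so δ = z_{0.05} + z_{0.10} = 1.645 + 1.282 = 2.926.
δ = d·√n ⇒ n = (δ/d)² = (2.926 / 0.73)² = 16.07.
Round up to the next whole unit.

n = 17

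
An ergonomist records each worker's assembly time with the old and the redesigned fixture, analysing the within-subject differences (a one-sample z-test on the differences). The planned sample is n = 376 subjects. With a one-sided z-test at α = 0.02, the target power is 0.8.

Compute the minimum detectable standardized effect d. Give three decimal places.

d ≈ 0.149

Need Φ(δ − 2.054) = 0.8, so δ = 2.054 + 0.842 = 2.895.
δ = d·√n ⇒ d = δ/√n = 2.895/√376 = 0.1493.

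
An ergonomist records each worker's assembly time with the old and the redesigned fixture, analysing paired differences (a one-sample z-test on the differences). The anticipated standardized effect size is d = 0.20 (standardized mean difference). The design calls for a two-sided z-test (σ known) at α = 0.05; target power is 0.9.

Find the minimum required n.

Set Φ(δ − 1.960) = 0.9; then δ − 1.960 = Φ⁻¹(0.9) = 1.282, giving δ = 3.242.
(Ignoring the negligible lower-tail rejection probability gives the usual closed-form inversion.)
δ = d·√n ⇒ n = (δ/d)² = (3.242 / 0.20)² = 262.69.
Round up to the next whole unit.

n = 263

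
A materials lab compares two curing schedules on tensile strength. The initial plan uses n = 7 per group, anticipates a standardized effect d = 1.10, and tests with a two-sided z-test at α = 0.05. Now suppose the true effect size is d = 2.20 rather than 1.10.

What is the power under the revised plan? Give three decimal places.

Power ≈ 0.984

With d = 2.20: δ = d·√(n/2) = 2.20 × √(7/2) = 4.1158. Critical value z_{0.025} = 1.960.
Revised power = Φ(δ − 1.960) + Φ(−δ − 1.960) = Φ(2.156) + Φ(-6.076) = 0.9845 + 0.0000 = 0.9845.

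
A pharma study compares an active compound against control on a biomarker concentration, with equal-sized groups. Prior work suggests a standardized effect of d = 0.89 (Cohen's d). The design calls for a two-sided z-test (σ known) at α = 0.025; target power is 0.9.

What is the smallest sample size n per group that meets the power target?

For power 0.9 need Φ(δ − z_{0.0125}) = 0.9, so δ = z_{0.0125} + z_{0.10} = 2.241 + 1.282 = 3.523.
(The Φ(−δ − z_{α/2}) term is vanishingly small for δ > 0 and is dropped in the standard sample-size formula.)
δ = d·√(n/2) ⇒ n = 2(δ/d)² = 2 × (3.523 / 0.89)² = 31.34.
Round up to the next whole unit.

n = 32 per group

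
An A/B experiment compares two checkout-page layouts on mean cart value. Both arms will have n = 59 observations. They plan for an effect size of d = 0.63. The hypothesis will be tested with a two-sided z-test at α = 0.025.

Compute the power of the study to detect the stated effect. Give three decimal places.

Noncentrality parameter: δ = d·√(n/2) = 0.63 × √(59/2) = 3.4218
Two-sided α = 0.025 → critical value z_{0.0125} = 2.241.
Power = Φ(δ − 2.241) + Φ(−δ − 2.241) = Φ(1.180) + Φ(-5.663) = 0.8811 + 0.0000 = 0.8811.

Power ≈ 0.881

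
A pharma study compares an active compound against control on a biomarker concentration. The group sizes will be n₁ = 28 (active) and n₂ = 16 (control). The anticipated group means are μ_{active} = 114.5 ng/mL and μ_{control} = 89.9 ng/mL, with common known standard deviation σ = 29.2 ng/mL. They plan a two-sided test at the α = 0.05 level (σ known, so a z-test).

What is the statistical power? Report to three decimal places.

Standardized effect: d = |μ_{active} − μ_{control}| / σ = |114.5 − 89.9| / 29.2 = 0.8425
Noncentrality parameter: δ = d / √(1/n₁ + 1/n₂) = 0.8425 / √(1/28 + 1/16) = 2.6882
Two-sided α = 0.05 → critical value z_{0.025} = 1.960.
Power = Φ(δ − 1.960) + Φ(−δ − 1.960) = Φ(0.728) + Φ(-4.648) = 0.7668 + 0.0000 = 0.7668.

Power ≈ 0.767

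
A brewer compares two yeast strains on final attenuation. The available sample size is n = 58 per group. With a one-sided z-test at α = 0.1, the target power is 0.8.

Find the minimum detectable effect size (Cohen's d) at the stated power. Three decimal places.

Required noncentrality: δ = z_{0.1} + z_{0.20} = 1.282 + 0.842 = 2.123.
δ = d·√(n/2) ⇒ d = δ/√(n/2) = 2.123/√(58/2) = 0.3943.

d ≈ 0.394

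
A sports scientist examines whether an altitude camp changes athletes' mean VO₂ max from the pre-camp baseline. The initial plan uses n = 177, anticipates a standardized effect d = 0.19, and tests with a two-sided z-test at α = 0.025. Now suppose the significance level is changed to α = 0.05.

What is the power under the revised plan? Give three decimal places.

δ = d·√n = 0.19 × √177 = 2.5278 (unchanged). New critical value: z_{0.025} = 1.960.
Revised power = Φ(δ − 1.960) + Φ(−δ − 1.960) = Φ(0.568) + Φ(-4.488) = 0.7149 + 0.0000 = 0.7149.

Power ≈ 0.715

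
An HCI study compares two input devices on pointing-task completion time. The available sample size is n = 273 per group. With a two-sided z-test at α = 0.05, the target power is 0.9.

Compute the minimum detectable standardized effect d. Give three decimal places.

d ≈ 0.277

Need Φ(δ − 1.960) = 0.9, so δ = 1.960 + 1.282 = 3.242.
(Lower-tail contribution to power is negligible for δ > 0.)
δ = d·√(n/2) ⇒ d = δ/√(n/2) = 3.242/√(273/2) = 0.2774.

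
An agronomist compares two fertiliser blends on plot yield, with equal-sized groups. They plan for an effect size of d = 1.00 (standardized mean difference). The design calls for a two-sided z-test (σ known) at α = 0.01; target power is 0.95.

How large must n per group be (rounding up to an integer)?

Set Φ(δ − 2.576) = 0.95; then δ − 2.576 = Φ⁻¹(0.95) = 1.645, giving δ = 4.221.
(Ignoring the negligible lower-tail rejection probability gives the usual closed-form inversion.)
δ = d·√(n/2) ⇒ n = 2(δ/d)² = 2 × (4.221 / 1.00)² = 35.63.
Round up to the next whole unit.

n = 36 per group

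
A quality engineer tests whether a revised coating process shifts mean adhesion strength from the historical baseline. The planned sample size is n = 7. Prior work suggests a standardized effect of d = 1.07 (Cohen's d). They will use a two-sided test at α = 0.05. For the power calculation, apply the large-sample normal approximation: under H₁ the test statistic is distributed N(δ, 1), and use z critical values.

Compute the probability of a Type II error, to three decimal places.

β ≈ 0.192

Noncentrality parameter: δ = d·√n = 1.07 × √7 = 2.8310
Two-sided α = 0.05 → critical value z_{0.025} = 1.960.
Power = Φ(δ − 1.960) + Φ(−δ − 1.960) = Φ(0.871) + Φ(-4.791) = 0.8081 + 0.0000 = 0.8081.
Type II error: β = 1 − power = 1 − 0.8081 = 0.1919.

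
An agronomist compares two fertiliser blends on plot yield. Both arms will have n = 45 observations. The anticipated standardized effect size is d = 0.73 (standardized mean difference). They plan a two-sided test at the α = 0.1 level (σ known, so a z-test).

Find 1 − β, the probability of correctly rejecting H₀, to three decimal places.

Noncentrality parameter: δ = d·√(n/2) = 0.73 × √(45/2) = 3.4627
Critical value for a two-sided test at α = 0.1: z_{α/2} = 1.645.
Power = Φ(δ − 1.645) + Φ(−δ − 1.645) = Φ(1.818) + Φ(-5.108) = 0.9655 + 0.0000 = 0.9655.

Power ≈ 0.965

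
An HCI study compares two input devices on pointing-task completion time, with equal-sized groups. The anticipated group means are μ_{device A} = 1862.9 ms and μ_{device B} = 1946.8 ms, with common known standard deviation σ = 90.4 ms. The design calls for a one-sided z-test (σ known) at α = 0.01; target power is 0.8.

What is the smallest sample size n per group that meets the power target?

Standardized effect: d = |μ_{device A} − μ_{device B}| / σ = |1862.9 − 1946.8| / 90.4 = 0.9281
For power 0.8 need Φ(δ − z_{0.01}) = 0.8, so δ = z_{0.01} + z_{0.20} = 2.326 + 0.842 = 3.168.
δ = d·√(n/2) ⇒ n = 2(δ/d)² = 2 × (3.168 / 0.9281)² = 23.30.
Round up to the next whole unit.

n = 24 per group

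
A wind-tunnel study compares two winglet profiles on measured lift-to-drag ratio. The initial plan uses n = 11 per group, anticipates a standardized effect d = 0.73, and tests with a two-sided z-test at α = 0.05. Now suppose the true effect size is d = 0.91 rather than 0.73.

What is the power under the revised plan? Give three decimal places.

With d = 0.91: δ = d·√(n/2) = 0.91 × √(11/2) = 2.1341. Critical value z_{0.025} = 1.960.
Revised power = Φ(δ − 1.960) + Φ(−δ − 1.960) = Φ(0.174) + Φ(-4.094) = 0.5691 + 0.0000 = 0.5692.

Power ≈ 0.569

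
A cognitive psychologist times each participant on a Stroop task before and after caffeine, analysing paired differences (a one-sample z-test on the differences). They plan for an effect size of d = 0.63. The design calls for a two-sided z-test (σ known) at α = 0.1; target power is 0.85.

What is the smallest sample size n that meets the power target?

For power 0.85 need Φ(δ − z_{0.05}) = 0.85, so δ = z_{0.05} + z_{0.15} = 1.645 + 1.036 = 2.681.
(The Φ(−δ − z_{α/2}) term is vanishingly small for δ > 0 and is dropped in the standard sample-size formula.)
δ = d·√n ⇒ n = (δ/d)² = (2.681 / 0.63)² = 18.11.
Rounding up, n = 19.

n = 19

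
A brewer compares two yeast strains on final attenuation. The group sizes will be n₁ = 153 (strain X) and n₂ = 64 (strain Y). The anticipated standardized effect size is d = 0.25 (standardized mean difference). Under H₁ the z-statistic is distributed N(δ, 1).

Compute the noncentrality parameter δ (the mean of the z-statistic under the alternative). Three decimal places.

δ ≈ 1.679

δ = d / √(1/n₁ + 1/n₂) = 0.25 / √(1/153 + 1/64) = 1.6794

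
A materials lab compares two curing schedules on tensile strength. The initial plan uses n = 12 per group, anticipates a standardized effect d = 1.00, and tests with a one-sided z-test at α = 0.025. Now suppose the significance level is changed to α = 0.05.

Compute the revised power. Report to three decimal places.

δ = d·√(n/2) = 1.00 × √(12/2) = 2.4495 (unchanged). New critical value: z_{0.05} = 1.645.
Revised power = P(Z > 1.645 − δ) = Φ(0.805) = 0.7895.

Power ≈ 0.789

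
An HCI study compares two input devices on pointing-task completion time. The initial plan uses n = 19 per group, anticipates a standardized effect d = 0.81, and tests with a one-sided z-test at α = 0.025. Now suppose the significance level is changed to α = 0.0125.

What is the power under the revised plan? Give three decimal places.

Power ≈ 0.601

δ = d·√(n/2) = 0.81 × √(19/2) = 2.4966 (unchanged). New critical value: z_{0.0125} = 2.241.
Revised power = P(Z > 2.241 − δ) = Φ(0.255) = 0.6007.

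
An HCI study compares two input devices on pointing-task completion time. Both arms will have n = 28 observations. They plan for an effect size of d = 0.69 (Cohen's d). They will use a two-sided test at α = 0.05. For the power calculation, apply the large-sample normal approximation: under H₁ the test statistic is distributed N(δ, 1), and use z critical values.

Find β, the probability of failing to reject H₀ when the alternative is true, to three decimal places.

Noncentrality parameter: δ = d·√(n/2) = 0.69 × √(28/2) = 2.5817
Critical value for a two-sided test at α = 0.05: z_{α/2} = 1.960.
Power = Φ(δ − 1.960) + Φ(−δ − 1.960) = Φ(0.622) + Φ(-4.542) = 0.7330 + 0.0000 = 0.7330.
Type II error: β = 1 − power = 1 − 0.7330 = 0.2670.

β ≈ 0.267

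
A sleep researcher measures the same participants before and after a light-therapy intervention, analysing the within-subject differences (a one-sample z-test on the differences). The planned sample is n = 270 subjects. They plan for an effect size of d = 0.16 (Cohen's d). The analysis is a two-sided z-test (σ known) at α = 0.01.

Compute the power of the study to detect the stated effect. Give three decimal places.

Power ≈ 0.521

Noncentrality parameter: δ = d·√n = 0.16 × √270 = 2.6291
Two-sided α = 0.01 → critical value z_{0.005} = 2.576.
Power = Φ(δ − 2.576) + Φ(−δ − 2.576) = Φ(0.053) + Φ(-5.205) = 0.5212 + 0.0000 = 0.5212.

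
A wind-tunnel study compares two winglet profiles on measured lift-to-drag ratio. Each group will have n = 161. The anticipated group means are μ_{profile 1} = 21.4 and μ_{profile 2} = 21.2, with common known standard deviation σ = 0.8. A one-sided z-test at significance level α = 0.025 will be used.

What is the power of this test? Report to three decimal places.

Standardized effect: d = |μ_{profile 1} − μ_{profile 2}| / σ = |21.4 − 21.2| / 0.8 = 0.2500
Noncentrality parameter: δ = d·√(n/2) = 0.2500 × √(161/2) = 2.2430
Critical value for a one-sided test at α = 0.025: z_α = 1.960.
Power = P(Z > 1.960 − δ) = Φ(0.283) = 0.6114.

Power ≈ 0.611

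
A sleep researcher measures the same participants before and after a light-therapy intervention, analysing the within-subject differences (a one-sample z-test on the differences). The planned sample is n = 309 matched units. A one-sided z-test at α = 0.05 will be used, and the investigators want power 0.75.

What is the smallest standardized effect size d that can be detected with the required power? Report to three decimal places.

Required noncentrality: δ = z_{0.05} + z_{0.25} = 1.645 + 0.674 = 2.319.
δ = d·√n ⇒ d = δ/√n = 2.319/√309 = 0.1319.

d ≈ 0.132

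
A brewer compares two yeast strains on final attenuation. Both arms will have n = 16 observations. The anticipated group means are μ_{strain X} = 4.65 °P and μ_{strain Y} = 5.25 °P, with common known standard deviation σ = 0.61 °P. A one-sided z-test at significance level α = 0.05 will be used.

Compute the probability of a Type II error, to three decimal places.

Standardized effect: d = |μ_{strain X} − μ_{strain Y}| / σ = |4.65 − 5.25| / 0.61 = 0.9836
Noncentrality parameter: λ = d·√(n/2) = 0.9836 × √(16/2) = 2.7821
One-sided α = 0.05 → critical value z_{0.05} = 1.645.
Power = P(Z > 1.645 − λ) = Φ(1.137) = 0.8723.
Type II error: β = 1 − power = 1 − 0.8723 = 0.1277.

β ≈ 0.128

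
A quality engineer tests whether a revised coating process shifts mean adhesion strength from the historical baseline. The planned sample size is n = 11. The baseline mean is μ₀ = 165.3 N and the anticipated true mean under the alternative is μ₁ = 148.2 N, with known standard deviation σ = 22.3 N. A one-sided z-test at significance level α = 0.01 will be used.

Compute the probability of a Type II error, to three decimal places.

Standardized effect: d = |μ₁ − μ₀| / σ = |148.2 − 165.3| / 22.3 = 0.7668
Noncentrality parameter: δ = d·√n = 0.7668 × √11 = 2.5432
Critical value for a one-sided test at α = 0.01: z_α = 2.326.
Power = P(Z > 2.326 − δ) = Φ(0.217) = 0.5859.
Type II error: β = 1 − power = 1 − 0.5859 = 0.4141.

β ≈ 0.414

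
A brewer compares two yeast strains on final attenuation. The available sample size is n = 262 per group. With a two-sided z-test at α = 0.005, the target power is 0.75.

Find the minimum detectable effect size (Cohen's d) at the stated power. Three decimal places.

Need Φ(δ − 2.807) = 0.75, so δ = 2.807 + 0.674 = 3.482.
(The second rejection-region term Φ(−δ − z_{α/2}) is negligible and dropped.)
δ = d·√(n/2) ⇒ d = δ/√(n/2) = 3.482/√(262/2) = 0.3042.

d ≈ 0.304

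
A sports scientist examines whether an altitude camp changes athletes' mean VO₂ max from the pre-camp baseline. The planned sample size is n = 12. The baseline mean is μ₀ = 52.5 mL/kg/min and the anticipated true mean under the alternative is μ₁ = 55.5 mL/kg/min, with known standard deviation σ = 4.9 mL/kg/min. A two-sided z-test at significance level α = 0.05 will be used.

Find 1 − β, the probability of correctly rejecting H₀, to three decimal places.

Standardized effect: d = |μ₁ − μ₀| / σ = |55.5 − 52.5| / 4.9 = 0.6122
Noncentrality parameter: δ = d·√n = 0.6122 × √12 = 2.1209
Two-sided α = 0.05 → critical value z_{0.025} = 1.960.
Power = Φ(δ − 1.960) + Φ(−δ − 1.960) = Φ(0.161) + Φ(-4.081) = 0.5639 + 0.0000 = 0.5639.

Power ≈ 0.564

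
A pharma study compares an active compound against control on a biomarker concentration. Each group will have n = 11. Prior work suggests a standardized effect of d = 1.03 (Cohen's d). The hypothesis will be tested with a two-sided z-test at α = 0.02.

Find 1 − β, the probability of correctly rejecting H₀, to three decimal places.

Noncentrality parameter: δ = d·√(n/2) = 1.03 × √(11/2) = 2.4156
Two-sided α = 0.02 → critical value z_{0.01} = 2.326.
Power = Φ(δ − 2.326) + Φ(−δ − 2.326) = Φ(0.089) + Φ(-4.742) = 0.5355 + 0.0000 = 0.5355.

Power ≈ 0.536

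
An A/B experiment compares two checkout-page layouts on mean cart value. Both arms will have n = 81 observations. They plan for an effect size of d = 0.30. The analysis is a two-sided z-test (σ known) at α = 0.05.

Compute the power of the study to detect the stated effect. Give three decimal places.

Power ≈ 0.480

Noncentrality parameter: δ = d·√(n/2) = 0.30 × √(81/2) = 1.9092
Critical value for a two-sided test at α = 0.05: z_{α/2} = 1.960.
Power = Φ(δ − 1.960) + Φ(−δ − 1.960) = Φ(-0.051) + Φ(-3.869) = 0.4798 + 0.0001 = 0.4798.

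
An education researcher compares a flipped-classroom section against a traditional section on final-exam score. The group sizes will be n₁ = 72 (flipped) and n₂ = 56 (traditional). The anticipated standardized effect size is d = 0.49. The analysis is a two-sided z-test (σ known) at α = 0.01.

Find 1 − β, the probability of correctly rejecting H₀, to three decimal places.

Noncentrality parameter: δ = d / √(1/n₁ + 1/n₂) = 0.49 / √(1/72 + 1/56) = 2.7501
Critical value for a two-sided test at α = 0.01: z_{α/2} = 2.576.
Power = Φ(δ − 2.576) + Φ(−δ − 2.576) = Φ(0.174) + Φ(-5.326) = 0.5692 + 0.0000 = 0.5692.

Power ≈ 0.569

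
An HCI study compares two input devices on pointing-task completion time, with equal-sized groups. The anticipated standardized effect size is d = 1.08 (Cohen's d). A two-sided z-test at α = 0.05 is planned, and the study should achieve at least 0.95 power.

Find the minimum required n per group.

n = 23 per group

Set Φ(δ − 1.960) = 0.95; then δ − 1.960 = Φ⁻¹(0.95) = 1.645, giving δ = 3.605.
(Ignoring the negligible lower-tail rejection probability gives the usual closed-form inversion.)
δ = d·√(n/2) ⇒ n = 2(δ/d)² = 2 × (3.605 / 1.08)² = 22.28.
Round up to the next whole unit.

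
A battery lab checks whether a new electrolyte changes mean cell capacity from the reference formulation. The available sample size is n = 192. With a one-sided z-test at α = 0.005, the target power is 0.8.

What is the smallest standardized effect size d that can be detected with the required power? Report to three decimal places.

Required noncentrality: δ = z_{0.005} + z_{0.20} = 2.576 + 0.842 = 3.417.
δ = d·√n ⇒ d = δ/√n = 3.417/√192 = 0.2466.

d ≈ 0.247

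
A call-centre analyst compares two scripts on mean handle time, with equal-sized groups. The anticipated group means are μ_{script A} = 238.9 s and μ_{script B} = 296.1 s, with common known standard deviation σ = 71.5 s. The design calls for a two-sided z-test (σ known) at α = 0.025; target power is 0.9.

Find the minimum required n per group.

n = 39 per group

Standardized effect: d = |μ_{script A} − μ_{script B}| / σ = |238.9 − 296.1| / 71.5 = 0.8000
For power 0.9 need Φ(δ − z_{0.0125}) = 0.9, so δ = z_{0.0125} + z_{0.10} = 2.241 + 1.282 = 3.523.
(The Φ(−δ − z_{α/2}) term is vanishingly small for δ > 0 and is dropped in the standard sample-size formula.)
δ = d·√(n/2) ⇒ n = 2(δ/d)² = 2 × (3.523 / 0.8000)² = 38.79.
Rounding up, n = 39 per group.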